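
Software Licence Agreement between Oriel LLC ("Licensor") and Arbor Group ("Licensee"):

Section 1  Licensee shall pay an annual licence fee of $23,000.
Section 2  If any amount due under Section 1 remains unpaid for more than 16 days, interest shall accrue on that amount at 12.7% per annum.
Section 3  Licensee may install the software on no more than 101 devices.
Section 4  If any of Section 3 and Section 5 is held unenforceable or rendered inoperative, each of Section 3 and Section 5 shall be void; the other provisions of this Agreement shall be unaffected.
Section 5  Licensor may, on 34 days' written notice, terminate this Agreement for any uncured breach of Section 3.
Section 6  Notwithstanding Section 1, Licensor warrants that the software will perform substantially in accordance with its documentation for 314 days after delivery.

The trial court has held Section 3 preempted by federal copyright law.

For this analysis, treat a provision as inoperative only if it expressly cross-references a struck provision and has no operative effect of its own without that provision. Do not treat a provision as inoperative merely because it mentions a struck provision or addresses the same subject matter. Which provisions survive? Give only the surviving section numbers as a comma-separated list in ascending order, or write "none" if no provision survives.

Section 3 is struck. The only function of Section 5 is the termination right for breach of Section 3, so it cannot stand once Section 3 is removed. Section 4 declares Section 3 and Section 5 mutually dependent; since one of them has fallen, all of them are of no effect. The remainder continues in force under Section 4. That leaves Section 1, Section 2, Section 4, and Section 6 in effect.

1, 2, 4, 6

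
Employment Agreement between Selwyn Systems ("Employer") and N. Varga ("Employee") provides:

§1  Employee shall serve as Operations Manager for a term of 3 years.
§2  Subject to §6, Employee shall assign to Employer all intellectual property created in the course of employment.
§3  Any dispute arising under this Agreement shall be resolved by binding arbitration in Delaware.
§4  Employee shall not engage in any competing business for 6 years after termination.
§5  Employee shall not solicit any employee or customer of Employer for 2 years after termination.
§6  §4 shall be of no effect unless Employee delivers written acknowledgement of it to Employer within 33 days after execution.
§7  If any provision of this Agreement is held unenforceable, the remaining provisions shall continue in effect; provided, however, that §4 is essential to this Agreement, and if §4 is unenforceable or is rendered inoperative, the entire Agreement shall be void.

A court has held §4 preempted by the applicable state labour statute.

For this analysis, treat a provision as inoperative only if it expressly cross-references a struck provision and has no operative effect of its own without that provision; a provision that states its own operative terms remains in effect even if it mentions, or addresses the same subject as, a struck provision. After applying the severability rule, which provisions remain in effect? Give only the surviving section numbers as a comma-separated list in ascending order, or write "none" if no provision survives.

none

§4 is struck. §6 merely fixes the acknowledgement condition for §4; with §4 gone it has nothing to operate on and falls away. §7 makes §4 an essential term, and §4 is the provision held invalid; under §7, the entire Agreement is therefore void. No provision of the Agreement survives.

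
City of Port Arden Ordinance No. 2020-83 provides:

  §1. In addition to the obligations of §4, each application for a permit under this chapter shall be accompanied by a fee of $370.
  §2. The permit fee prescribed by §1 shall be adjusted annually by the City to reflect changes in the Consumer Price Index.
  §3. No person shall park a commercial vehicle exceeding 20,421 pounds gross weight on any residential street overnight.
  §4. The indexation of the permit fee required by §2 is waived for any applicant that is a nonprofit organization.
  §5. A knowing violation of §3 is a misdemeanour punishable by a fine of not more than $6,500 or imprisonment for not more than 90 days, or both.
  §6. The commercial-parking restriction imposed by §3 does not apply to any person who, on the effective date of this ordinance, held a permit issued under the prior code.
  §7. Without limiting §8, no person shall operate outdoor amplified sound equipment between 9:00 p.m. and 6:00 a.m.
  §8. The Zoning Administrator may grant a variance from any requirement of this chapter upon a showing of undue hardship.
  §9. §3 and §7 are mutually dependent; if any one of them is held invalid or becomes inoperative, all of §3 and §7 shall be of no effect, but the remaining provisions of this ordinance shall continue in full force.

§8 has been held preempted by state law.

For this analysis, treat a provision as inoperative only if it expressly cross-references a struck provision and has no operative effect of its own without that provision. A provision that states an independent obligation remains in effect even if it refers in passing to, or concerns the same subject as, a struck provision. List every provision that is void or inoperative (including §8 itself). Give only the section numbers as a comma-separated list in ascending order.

§8 is struck. Although §7 refers to §8, its operative terms do not depend on §8, so it remains in effect. Nothing else in the ordinance is defined by reference to §8. §9 ties §3 and §7 together, but none of those is affected here; the remaining provisions continue in force under §9. The provisions still in force are §1, §2, §3, §4, §5, §6, §7, and §9.

8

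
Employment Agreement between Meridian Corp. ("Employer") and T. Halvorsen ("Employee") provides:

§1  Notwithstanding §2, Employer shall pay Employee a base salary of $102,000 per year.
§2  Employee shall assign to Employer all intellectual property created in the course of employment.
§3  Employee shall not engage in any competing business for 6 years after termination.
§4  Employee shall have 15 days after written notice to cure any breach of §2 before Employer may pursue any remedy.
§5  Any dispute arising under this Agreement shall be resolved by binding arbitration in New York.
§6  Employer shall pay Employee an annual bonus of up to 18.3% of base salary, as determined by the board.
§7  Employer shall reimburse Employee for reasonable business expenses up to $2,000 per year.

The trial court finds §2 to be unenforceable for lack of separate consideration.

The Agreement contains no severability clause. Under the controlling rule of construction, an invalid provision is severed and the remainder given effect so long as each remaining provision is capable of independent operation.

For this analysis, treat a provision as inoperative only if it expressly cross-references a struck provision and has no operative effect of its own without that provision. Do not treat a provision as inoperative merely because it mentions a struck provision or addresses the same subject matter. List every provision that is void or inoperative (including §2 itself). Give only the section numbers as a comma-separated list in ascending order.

§2 is struck. §4 operates only by reference to §2, so it falls with §2. Although §1 refers to §2, its operative terms do not depend on §2, so it remains in effect. With no severability clause, the stated default rule severs what cannot stand and enforces each remaining provision that can operate on its own. §1, §3, §5, §6, and §7 remain in effect.

2, 4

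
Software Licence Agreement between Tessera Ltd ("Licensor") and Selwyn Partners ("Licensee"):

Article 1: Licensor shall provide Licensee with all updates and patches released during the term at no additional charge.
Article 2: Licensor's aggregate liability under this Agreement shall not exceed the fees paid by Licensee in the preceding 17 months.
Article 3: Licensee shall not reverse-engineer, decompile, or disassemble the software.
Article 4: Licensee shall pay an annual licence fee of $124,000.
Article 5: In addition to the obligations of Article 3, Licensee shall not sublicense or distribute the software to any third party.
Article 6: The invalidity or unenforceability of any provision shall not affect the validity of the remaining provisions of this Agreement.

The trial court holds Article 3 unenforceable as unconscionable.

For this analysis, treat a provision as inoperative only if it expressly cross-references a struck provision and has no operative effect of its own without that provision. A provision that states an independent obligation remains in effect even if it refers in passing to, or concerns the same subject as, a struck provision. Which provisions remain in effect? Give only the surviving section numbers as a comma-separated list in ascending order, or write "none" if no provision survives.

Article 3 is struck. Although Article 5 refers to Article 3, its operative terms do not depend on Article 3, so it remains in effect. No other provision's operative terms depend on Article 3. Under the severability clause in Article 6, the remaining provisions continue in force. The provisions still in force are Article 1, Article 2, Article 4, Article 5, and Article 6.

1, 2, 4, 5, 6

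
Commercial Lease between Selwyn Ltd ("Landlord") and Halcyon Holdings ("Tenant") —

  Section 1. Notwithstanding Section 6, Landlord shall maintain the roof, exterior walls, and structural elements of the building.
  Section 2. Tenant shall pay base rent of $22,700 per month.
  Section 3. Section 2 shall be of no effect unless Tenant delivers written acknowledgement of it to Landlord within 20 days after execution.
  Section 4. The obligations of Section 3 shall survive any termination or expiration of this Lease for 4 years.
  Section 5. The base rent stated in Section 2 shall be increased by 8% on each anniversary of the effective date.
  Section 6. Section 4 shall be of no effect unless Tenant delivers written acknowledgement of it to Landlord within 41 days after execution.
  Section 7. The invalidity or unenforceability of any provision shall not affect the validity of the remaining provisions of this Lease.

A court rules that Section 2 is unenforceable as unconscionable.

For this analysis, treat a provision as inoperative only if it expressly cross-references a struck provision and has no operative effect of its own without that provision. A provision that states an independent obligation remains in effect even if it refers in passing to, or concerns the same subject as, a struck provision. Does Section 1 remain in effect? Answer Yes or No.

Section 2 is struck. Section 3 operates only by reference to Section 2, so it falls with Section 2. The whole of Section 5 is the escalation of the base rent, defined by reference to Section 2, so Section 5 cannot stand once Section 2 is removed. Section 4 has no operative effect of its own apart from Section 3 and is therefore inoperative. Section 6 merely fixes the acknowledgement condition for Section 4; with Section 4 gone it has nothing to operate on and falls away. Section 1 mentions Section 6 but its own obligation stands independently of Section 6, so Section 1 is not affected. Under the severability clause in Section 7, the remaining provisions continue in force. The provisions still in force are Section 1 and Section 7. Section 1 is among the surviving provisions, so the answer is yes.

Yes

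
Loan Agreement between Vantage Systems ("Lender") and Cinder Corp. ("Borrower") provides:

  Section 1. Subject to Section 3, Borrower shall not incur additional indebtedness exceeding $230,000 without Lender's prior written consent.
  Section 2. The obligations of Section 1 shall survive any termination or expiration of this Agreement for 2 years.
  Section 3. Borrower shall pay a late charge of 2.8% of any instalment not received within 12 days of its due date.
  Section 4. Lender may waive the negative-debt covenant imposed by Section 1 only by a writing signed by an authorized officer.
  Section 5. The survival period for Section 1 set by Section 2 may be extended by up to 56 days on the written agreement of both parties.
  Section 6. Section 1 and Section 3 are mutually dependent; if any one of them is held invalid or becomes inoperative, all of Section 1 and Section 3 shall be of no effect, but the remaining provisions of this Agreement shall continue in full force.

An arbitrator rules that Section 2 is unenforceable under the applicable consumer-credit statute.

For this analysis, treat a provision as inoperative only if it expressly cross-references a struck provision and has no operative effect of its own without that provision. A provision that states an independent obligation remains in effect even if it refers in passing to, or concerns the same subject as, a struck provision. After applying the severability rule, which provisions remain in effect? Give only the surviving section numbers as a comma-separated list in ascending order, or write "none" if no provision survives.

Section 2 is struck. Section 5 does nothing except set the extension of the survival period for Section 1 by reference to Section 2; with Section 2 gone it has no independent effect and is inoperative. Section 6 ties Section 1 and Section 3 together, but none of those is affected here; the remaining provisions continue in force under Section 6. The provisions still in force are Section 1, Section 3, Section 4, and Section 6.

1, 3, 4, 6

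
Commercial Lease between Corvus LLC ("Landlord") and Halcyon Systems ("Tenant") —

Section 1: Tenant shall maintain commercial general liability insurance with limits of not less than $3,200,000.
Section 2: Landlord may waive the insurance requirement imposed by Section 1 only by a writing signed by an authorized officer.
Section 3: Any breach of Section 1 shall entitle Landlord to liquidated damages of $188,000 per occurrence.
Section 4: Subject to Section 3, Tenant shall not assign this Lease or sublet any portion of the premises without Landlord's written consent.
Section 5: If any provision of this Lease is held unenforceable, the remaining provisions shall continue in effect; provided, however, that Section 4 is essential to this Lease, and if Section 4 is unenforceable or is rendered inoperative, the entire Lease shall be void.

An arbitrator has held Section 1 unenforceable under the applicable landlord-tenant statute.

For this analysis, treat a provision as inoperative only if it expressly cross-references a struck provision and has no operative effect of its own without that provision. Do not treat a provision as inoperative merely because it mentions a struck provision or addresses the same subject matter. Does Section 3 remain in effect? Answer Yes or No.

Section 1 is struck. The only function of Section 2 is the waiver condition for Section 1, so it cannot stand once Section 1 is removed. Section 3 operates only by reference to Section 1, so it falls with Section 1. Although Section 4 refers to Section 3, its operative terms do not depend on Section 3, so it remains in effect. Section 5 makes Section 4 an essential term, but Section 4 is unaffected, so the severability proviso in Section 5 preserves the remaining provisions. Section 4 and Section 5 remain in effect. Section 3 is among the inoperative provisions, so the answer is no.

No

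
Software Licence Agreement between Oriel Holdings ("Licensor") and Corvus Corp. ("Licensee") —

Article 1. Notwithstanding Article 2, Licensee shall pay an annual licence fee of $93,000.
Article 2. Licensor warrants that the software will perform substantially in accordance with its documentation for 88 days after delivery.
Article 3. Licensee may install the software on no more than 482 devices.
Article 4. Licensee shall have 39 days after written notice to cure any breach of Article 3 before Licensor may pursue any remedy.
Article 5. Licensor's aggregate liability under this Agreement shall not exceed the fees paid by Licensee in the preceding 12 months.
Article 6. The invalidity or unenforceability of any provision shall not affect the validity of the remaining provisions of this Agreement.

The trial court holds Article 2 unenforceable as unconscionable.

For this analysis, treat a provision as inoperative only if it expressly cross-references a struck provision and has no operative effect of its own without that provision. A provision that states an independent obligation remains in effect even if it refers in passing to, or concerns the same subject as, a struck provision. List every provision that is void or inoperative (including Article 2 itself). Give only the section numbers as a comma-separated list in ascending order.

2

Article 2 is struck. Although Article 1 refers to Article 2, its operative terms do not depend on Article 2, so it remains in effect. No other provision's operative terms depend on Article 2. Article 6 is a severability clause and preserves every provision that can still be given independent effect. The provisions still in force are Article 1, Article 3, Article 4, Article 5, and Article 6.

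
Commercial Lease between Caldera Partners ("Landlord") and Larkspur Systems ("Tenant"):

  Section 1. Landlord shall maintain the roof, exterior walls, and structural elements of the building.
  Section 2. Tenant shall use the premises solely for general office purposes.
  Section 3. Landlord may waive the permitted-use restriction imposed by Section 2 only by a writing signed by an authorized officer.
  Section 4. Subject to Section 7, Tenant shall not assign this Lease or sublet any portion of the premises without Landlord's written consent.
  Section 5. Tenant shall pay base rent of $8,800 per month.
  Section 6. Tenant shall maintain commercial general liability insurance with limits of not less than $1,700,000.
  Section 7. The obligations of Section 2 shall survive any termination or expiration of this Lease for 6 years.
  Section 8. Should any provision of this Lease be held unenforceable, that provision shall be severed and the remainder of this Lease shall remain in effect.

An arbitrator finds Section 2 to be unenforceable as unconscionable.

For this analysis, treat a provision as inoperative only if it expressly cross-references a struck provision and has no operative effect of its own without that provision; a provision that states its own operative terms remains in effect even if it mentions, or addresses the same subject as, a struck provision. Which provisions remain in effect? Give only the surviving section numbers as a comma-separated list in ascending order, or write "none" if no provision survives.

Section 2 is struck. Section 3 operates only by reference to Section 2, so it falls with Section 2. The only function of Section 7 is the survival period for Section 2, so it cannot stand once Section 2 is removed. Section 4 mentions Section 7 but its own obligation stands independently of Section 7, so Section 4 is not affected. Under the severability clause in Section 8, the remaining provisions continue in force. That leaves Section 1, Section 4, Section 5, Section 6, and Section 8 in effect.

1, 4, 5, 6, 8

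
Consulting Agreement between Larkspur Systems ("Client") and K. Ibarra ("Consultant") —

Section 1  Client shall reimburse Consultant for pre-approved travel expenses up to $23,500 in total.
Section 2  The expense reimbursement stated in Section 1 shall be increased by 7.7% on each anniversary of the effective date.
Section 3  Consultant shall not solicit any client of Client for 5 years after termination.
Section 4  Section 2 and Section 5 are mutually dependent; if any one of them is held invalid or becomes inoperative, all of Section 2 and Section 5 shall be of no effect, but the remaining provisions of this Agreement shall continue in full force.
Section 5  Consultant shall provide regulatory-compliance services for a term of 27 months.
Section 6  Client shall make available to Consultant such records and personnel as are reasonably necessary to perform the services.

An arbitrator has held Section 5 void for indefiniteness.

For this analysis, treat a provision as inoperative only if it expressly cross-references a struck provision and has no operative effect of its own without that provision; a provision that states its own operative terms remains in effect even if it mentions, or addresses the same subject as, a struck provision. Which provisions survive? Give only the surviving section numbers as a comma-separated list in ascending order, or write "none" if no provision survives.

1, 3, 4, 6

Section 5 is struck. Nothing else in the Agreement is defined by reference to Section 5. Section 4 declares Section 2 and Section 5 mutually dependent; since one of them has fallen, all of them are of no effect. That brings down Section 2 as well. The remainder continues in force under Section 4. Section 1, Section 3, Section 4, and Section 6 remain in effect.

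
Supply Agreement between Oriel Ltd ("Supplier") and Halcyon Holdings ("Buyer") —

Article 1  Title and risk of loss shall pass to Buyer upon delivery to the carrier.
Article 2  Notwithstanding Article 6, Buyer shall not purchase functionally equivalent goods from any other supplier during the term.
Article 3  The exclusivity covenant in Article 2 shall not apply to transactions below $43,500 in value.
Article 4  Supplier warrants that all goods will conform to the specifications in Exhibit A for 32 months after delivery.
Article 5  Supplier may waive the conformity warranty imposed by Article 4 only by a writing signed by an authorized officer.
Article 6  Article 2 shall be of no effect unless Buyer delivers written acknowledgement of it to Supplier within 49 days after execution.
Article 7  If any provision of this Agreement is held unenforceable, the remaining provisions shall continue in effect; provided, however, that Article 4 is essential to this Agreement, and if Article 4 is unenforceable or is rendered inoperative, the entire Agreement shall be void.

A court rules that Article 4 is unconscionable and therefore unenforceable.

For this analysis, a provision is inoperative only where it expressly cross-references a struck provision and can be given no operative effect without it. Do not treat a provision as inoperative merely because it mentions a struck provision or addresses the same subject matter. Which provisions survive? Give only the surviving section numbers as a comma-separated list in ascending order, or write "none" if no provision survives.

none

Article 4 is struck. The only function of Article 5 is the waiver condition for Article 4, so it cannot stand once Article 4 is removed. Article 7 makes Article 4 an essential term, and Article 4 is the provision held invalid; under Article 7, the entire Agreement is therefore void. No provision of the Agreement survives.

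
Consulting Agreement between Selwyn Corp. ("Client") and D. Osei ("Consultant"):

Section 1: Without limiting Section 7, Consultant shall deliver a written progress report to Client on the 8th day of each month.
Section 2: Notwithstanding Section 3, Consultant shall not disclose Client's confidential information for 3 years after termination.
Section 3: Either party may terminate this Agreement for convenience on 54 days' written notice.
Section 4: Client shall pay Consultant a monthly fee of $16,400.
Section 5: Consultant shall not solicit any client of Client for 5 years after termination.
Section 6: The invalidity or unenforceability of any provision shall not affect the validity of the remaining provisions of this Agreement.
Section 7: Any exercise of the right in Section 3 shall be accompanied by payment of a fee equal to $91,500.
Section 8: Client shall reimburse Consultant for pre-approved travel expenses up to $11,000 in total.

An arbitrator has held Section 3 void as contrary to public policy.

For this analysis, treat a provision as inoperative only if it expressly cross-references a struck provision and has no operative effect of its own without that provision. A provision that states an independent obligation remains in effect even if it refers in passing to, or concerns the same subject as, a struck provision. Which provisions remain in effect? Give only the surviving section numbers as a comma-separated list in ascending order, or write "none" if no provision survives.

1, 2, 4, 5, 6, 8

Section 3 is struck. Section 7 merely fixes the exercise fee for Section 3; with Section 3 gone it has nothing to operate on and falls away. Although Section 1 refers to Section 7, its operative terms do not depend on Section 7, so it remains in effect. Section 2 mentions Section 3 but its own obligation stands independently of Section 3, so Section 2 is not affected. Under the severability clause in Section 6, the remaining provisions continue in force. That leaves Section 1, Section 2, Section 4, Section 5, Section 6, and Section 8 in effect.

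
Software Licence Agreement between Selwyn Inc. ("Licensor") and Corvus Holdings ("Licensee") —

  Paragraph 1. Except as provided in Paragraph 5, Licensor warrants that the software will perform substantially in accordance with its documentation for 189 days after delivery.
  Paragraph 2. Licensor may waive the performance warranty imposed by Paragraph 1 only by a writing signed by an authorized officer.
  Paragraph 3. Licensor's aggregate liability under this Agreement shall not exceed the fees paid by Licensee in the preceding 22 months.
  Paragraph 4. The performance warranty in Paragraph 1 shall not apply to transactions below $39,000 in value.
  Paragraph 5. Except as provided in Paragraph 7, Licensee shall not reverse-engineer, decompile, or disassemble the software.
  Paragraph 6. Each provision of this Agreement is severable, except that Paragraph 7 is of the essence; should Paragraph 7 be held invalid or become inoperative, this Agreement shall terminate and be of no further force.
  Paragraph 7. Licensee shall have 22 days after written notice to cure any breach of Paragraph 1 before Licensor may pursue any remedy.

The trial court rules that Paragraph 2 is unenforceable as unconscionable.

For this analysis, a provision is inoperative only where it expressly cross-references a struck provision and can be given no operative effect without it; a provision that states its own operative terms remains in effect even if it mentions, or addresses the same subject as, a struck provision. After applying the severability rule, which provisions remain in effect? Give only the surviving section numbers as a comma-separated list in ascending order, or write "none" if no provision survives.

1, 3, 4, 5, 6, 7

Paragraph 2 is struck. Nothing else in the Agreement is defined by reference to Paragraph 2. Paragraph 6 makes Paragraph 7 an essential term, but Paragraph 7 is unaffected, so the severability proviso in Paragraph 6 preserves the remaining provisions. Paragraph 1, Paragraph 3, Paragraph 4, Paragraph 5, Paragraph 6, and Paragraph 7 remain in effect.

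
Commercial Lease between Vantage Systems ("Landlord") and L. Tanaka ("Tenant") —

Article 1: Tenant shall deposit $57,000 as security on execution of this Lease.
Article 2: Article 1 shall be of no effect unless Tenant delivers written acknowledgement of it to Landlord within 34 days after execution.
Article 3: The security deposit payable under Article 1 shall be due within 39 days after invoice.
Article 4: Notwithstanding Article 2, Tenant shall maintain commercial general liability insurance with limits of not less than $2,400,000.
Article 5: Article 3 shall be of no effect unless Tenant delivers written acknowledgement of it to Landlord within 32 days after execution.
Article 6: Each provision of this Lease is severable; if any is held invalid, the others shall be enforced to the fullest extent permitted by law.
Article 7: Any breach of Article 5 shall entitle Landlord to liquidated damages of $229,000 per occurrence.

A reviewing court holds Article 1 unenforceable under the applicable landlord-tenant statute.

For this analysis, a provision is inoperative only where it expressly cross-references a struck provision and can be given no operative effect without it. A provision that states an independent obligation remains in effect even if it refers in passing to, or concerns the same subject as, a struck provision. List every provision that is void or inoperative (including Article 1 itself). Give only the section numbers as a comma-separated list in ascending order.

1, 2, 3, 5, 7

Article 1 is struck. Article 2 operates only by reference to Article 1, so it falls with Article 1. Article 3 has no operative effect of its own apart from Article 1 and is therefore inoperative. Article 5 operates only by reference to Article 3, so it falls with Article 3. Article 7 does nothing except set the liquidated-damages amount by reference to Article 5; with Article 5 gone it has no independent effect and is inoperative. Although Article 4 refers to Article 2, its operative terms do not depend on Article 2, so it remains in effect. Article 6 is a severability clause and preserves every provision that can still be given independent effect. That leaves Article 4 and Article 6 in effect.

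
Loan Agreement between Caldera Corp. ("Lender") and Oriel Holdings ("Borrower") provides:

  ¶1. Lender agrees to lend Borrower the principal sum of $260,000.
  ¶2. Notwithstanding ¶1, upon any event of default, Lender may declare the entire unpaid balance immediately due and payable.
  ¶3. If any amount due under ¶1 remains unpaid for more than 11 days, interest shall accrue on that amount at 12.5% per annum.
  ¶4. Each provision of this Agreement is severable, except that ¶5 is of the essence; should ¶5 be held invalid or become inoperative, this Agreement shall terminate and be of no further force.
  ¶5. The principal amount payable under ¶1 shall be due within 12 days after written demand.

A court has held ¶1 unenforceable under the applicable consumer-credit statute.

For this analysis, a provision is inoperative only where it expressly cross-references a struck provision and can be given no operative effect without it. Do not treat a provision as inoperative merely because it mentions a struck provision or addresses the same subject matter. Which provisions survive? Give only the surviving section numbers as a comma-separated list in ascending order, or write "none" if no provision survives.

none

¶1 is struck. ¶3 does nothing except set the default interest on the principal amount by reference to ¶1; with ¶1 gone it has no independent effect and is inoperative. The whole of ¶5 is the payment deadline for the principal amount, defined by reference to ¶1, so ¶5 cannot stand once ¶1 is removed. ¶4 makes ¶5 an essential term, and ¶5 has been rendered inoperative by the cascade; under ¶4, the entire Agreement is therefore void. No provision of the Agreement survives.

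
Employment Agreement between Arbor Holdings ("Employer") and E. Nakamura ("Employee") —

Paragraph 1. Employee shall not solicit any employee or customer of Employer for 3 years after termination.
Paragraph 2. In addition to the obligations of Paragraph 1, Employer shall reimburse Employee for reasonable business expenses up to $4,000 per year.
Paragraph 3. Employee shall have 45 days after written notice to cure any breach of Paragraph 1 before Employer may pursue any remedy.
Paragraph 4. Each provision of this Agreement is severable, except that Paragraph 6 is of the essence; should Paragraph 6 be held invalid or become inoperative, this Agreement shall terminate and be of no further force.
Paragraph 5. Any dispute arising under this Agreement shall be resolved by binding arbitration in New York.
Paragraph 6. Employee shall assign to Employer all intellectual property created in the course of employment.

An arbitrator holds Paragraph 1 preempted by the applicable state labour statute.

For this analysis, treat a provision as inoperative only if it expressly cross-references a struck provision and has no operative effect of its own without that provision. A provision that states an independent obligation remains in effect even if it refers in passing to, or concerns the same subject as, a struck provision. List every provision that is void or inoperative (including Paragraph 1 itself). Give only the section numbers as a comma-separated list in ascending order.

1, 3

Paragraph 1 is struck. The only function of Paragraph 3 is the cure period for breach of Paragraph 1, so it cannot stand once Paragraph 1 is removed. Paragraph 2 mentions Paragraph 1 but its own obligation stands independently of Paragraph 1, so Paragraph 2 is not affected. Paragraph 4 makes Paragraph 6 an essential term, but Paragraph 6 is unaffected, so the severability proviso in Paragraph 4 preserves the remaining provisions. Paragraph 2, Paragraph 4, Paragraph 5, and Paragraph 6 remain in effect.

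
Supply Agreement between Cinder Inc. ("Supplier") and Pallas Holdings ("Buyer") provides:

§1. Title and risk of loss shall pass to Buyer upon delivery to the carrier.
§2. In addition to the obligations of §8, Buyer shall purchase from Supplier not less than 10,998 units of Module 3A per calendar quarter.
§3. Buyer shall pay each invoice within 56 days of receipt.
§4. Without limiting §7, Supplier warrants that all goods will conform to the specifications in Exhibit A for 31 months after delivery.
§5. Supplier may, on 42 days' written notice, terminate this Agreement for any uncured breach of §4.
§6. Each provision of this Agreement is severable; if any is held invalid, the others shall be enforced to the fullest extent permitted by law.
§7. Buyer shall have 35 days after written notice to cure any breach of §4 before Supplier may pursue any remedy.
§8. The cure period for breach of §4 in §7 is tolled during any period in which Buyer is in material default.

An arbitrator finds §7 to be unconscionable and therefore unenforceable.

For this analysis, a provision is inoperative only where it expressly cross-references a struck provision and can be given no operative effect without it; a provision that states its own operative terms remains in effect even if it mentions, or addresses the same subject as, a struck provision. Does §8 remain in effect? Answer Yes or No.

No

§7 is struck. §8 has no operative effect of its own apart from §7 and is therefore inoperative. Although §2 refers to §8, its operative terms do not depend on §8, so it remains in effect. §4 mentions §7 but its own obligation stands independently of §7, so §4 is not affected. §6 is a severability clause and preserves every provision that can still be given independent effect. The provisions still in force are §1, §2, §3, §4, §5, and §6. §8 is among the inoperative provisions, so the answer is no.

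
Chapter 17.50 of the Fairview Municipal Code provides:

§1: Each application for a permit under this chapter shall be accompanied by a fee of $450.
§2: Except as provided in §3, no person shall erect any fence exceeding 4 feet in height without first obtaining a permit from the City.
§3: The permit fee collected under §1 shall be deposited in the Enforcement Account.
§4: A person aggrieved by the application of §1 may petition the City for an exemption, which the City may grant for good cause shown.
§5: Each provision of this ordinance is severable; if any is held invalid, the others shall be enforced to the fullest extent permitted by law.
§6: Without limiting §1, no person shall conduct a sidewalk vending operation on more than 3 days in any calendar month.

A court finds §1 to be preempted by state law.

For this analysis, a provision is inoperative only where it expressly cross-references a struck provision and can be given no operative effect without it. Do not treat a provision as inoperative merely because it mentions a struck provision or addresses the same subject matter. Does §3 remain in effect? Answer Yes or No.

§1 is struck. §3 operates only by reference to §1, so it falls with §1. The only function of §4 is the exemption procedure for §1, so it cannot stand once §1 is removed. §6 mentions §1 but its own obligation stands independently of §1, so §6 is not affected. Although §2 refers to §3, its operative terms do not depend on §3, so it remains in effect. Under the severability clause in §5, the remaining provisions continue in force. §2, §5, and §6 remain in effect. §3 is among the inoperative provisions, so the answer is no.

No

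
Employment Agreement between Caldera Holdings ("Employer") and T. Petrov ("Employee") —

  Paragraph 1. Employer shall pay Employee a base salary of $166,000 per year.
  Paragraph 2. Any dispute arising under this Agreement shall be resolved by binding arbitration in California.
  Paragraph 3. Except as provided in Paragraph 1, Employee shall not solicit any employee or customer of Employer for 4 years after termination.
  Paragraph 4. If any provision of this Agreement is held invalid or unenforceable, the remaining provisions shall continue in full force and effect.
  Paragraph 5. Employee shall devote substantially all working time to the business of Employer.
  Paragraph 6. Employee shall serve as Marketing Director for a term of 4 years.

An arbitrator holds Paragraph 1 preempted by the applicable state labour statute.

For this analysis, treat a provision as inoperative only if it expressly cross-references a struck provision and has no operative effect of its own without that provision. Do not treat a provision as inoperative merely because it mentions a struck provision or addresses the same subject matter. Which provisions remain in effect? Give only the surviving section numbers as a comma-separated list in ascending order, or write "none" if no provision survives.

Paragraph 1 is struck. Paragraph 3 mentions Paragraph 1 but its own obligation stands independently of Paragraph 1, so Paragraph 3 is not affected. No other provision's operative terms depend on Paragraph 1. Paragraph 4 is a severability clause and preserves every provision that can still be given independent effect. The provisions still in force are Paragraph 2, Paragraph 3, Paragraph 4, Paragraph 5, and Paragraph 6.

2, 3, 4, 5, 6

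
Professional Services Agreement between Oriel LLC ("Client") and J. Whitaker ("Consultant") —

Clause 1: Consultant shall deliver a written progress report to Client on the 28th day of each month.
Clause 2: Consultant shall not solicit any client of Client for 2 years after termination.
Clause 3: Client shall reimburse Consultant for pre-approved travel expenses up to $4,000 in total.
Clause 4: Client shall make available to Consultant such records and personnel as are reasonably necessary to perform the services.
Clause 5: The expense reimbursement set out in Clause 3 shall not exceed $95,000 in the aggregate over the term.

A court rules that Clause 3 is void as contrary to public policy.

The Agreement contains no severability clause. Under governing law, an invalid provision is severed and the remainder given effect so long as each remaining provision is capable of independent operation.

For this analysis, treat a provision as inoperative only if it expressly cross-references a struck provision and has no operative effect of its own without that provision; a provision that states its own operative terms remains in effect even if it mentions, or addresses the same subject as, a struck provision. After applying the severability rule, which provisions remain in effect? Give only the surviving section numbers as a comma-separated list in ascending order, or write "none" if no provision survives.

1, 2, 4

Clause 3 is struck. Clause 5 operates only by reference to Clause 3, so it falls with Clause 3. With no severability clause, the stated default rule severs what cannot stand and enforces each remaining provision that can operate on its own. Clause 1, Clause 2, and Clause 4 remain in effect.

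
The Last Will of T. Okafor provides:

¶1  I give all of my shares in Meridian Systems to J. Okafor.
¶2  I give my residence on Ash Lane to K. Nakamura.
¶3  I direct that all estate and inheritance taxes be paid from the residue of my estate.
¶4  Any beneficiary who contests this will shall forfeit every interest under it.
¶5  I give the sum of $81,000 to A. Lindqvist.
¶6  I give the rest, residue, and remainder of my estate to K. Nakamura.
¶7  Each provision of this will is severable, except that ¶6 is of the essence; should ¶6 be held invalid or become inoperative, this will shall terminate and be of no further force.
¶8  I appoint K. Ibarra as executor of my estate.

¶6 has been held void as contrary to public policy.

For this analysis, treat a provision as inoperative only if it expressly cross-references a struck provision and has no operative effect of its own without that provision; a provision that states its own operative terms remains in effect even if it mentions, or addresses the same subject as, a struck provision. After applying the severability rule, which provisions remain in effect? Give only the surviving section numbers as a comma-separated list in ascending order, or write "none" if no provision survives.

none

¶6 is struck. No other provision's operative terms depend on ¶6. ¶7 makes ¶6 an essential term, and ¶6 is the provision held invalid; under ¶7, the entire will is therefore void. No provision of the will survives.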